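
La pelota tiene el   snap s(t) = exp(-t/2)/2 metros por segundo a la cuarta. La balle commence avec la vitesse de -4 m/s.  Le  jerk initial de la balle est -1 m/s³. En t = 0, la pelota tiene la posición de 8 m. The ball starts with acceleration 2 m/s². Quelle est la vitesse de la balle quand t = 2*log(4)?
Nous devons trouver la primitive de notre équation du snap s(t) = exp(-t/2)/2 3 fois. L'intégrale du snap est le jerk. En utilisant j(0) = -1, nous obtenons j(t) = -exp(-t/2). En prenant ∫j(t)dt et en appliquant a(0) = 2, nous trouvons a(t) = 2·exp(-t/2). La primitive de l'accélération est la vitesse. En utilisant v(0) = -4, nous obtenons v(t) = -4·exp(-t/2). De l'équation de la vitesse v(t) = -4·exp(-t/2), nous substituons t = 2*log(4) pour obtenir v = -1.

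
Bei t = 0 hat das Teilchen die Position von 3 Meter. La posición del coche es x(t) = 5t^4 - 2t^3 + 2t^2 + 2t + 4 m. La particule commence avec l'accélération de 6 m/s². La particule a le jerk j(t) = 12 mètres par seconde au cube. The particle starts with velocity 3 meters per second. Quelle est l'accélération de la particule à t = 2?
Nous devons intégrer notre équation du jerk j(t) = 12 1 fois. En intégrant le jerk et en utilisant la condition initiale a(0) = 6, nous obtenons a(t) = 12·t + 6. De l'équation de l'accélération a(t) = 12·t + 6, nous substituons t = 2 pour obtenir a = 30.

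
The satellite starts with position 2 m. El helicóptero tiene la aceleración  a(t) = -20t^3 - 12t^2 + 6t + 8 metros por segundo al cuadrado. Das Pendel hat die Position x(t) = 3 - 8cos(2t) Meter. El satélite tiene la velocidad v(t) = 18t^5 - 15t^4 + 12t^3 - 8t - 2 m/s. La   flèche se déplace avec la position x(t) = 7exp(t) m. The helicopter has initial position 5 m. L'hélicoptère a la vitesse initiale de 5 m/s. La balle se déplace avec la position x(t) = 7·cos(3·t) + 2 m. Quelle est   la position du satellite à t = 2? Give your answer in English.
We must find the integral of our velocity equation v(t) = 18·t^5 - 15·t^4 + 12·t^3 - 8·t - 2 1 time. Finding the integral of v(t) and using x(0) = 2: x(t) = 3·t^6 - 3·t^5 + 3·t^4 - 4·t^2 - 2·t + 2. From the given position equation x(t) = 3·t^6 - 3·t^5 + 3·t^4 - 4·t^2 - 2·t + 2, we substitute t = 2 to get x = 126.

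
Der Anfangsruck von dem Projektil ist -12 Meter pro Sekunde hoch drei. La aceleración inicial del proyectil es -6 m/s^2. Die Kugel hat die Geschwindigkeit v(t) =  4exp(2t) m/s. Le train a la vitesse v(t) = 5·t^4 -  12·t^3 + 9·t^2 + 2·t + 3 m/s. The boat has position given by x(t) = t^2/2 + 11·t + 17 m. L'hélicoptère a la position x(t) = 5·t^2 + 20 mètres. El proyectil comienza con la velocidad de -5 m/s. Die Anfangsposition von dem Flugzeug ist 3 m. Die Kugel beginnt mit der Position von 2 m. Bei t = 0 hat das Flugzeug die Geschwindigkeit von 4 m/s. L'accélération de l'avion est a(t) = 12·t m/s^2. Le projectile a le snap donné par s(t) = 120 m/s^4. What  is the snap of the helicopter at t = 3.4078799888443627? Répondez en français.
Nous devons dériver notre équation de la position x(t) = 5·t^2 + 20 4 fois. En dérivant la position, nous obtenons la vitesse: v(t) = 10·t. En dérivant la vitesse, nous obtenons l'accélération: a(t) = 10. La dérivée de l'accélération donne le jerk: j(t) = 0. La dérivée du jerk donne le snap: s(t) = 0. Nous avons le snap s(t) = 0. En substituant t = 3.4078799888443627: s(3.4078799888443627) = 0.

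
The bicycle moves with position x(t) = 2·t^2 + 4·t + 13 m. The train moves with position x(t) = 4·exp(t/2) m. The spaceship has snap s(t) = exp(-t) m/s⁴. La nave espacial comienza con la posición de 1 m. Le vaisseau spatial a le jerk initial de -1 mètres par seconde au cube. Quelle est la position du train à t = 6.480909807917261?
De l'équation de la position x(t) = 4·exp(t/2), nous substituons t = 6.480909807917261 pour obtenir x = 102.181359123189.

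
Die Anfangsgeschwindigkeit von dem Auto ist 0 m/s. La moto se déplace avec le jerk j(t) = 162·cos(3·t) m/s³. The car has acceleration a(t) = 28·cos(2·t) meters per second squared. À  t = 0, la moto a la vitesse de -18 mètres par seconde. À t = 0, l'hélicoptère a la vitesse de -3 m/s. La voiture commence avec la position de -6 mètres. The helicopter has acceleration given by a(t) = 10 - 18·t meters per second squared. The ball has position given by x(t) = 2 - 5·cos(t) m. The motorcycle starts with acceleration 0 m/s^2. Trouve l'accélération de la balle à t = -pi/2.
Nous devons dériver notre équation de la position x(t) = 2 - 5·cos(t) 2 fois. En dérivant la position, nous obtenons la vitesse: v(t) = 5·sin(t). En dérivant la vitesse, nous obtenons l'accélération: a(t) = 5·cos(t). De l'équation de l'accélération a(t) = 5·cos(t), nous substituons t = -pi/2 pour obtenir a = 0.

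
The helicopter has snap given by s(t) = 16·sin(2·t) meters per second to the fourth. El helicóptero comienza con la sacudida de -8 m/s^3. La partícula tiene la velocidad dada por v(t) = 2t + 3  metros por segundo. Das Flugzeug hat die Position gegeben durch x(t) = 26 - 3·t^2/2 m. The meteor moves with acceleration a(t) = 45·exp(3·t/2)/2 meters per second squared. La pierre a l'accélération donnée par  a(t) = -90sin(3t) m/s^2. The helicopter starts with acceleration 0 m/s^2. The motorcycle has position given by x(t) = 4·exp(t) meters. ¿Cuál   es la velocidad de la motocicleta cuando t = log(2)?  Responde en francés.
En partant de la position x(t) = 4·exp(t), nous prenons 1 dérivée. En prenant d/dt de x(t), nous trouvons v(t) = 4·exp(t). Nous avons la vitesse v(t) = 4·exp(t). En substituant t = log(2): v(log(2)) = 8.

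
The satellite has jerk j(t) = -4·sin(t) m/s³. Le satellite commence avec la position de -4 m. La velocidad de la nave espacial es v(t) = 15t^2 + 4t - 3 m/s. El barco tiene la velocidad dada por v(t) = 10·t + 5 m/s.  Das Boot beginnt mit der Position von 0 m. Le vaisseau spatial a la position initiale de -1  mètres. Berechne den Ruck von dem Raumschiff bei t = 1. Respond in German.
Ausgehend von der Geschwindigkeit v(t) = 15·t^2 + 4·t - 3, nehmen wir 2 Ableitungen. Mit d/dt von v(t) finden wir a(t) = 30·t + 4. Durch Ableiten von der Beschleunigung erhalten wir den Ruck: j(t) = 30. Wir haben den Ruck j(t) = 30. Durch Einsetzen von t = 1: j(1) = 30.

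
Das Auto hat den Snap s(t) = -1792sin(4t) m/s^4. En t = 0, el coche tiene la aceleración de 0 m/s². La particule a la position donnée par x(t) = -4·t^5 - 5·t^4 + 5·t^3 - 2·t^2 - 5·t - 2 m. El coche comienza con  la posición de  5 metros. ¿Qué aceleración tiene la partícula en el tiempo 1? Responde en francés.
En partant de la position x(t) = -4·t^5 - 5·t^4 + 5·t^3 - 2·t^2 - 5·t - 2, nous prenons 2 dérivées. En dérivant la position, nous obtenons la vitesse: v(t) = -20·t^4 - 20·t^3 + 15·t^2 - 4·t - 5. En prenant d/dt de v(t), nous trouvons a(t) = -80·t^3 - 60·t^2 + 30·t - 4. Nous avons l'accélération a(t) = -80·t^3 - 60·t^2 + 30·t - 4. En substituant t = 1: a(1) = -114.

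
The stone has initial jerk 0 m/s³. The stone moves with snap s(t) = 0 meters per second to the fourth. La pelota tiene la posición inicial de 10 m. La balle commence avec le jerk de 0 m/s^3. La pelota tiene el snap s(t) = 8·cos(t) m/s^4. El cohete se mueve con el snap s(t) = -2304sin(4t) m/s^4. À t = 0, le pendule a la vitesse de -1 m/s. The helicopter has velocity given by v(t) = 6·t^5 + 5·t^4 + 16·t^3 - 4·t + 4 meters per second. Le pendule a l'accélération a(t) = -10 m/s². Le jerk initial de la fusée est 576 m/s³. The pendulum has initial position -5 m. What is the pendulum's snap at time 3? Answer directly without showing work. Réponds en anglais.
The snap at t = 3 is s = 0.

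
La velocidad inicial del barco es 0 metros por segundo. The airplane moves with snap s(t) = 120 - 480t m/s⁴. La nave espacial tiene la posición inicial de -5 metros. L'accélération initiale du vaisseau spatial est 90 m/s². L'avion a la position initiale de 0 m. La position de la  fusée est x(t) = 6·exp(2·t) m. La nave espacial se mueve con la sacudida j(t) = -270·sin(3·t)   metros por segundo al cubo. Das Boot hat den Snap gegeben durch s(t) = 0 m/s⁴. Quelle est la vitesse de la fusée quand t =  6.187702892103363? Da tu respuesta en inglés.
To solve this, we need to take 1 derivative of our position equation x(t) = 6·exp(2·t). Taking d/dt of x(t), we find v(t) = 12·exp(2·t). We have velocity v(t) = 12·exp(2·t). Substituting t = 6.187702892103363: v(6.187702892103363) = 2842835.23405169.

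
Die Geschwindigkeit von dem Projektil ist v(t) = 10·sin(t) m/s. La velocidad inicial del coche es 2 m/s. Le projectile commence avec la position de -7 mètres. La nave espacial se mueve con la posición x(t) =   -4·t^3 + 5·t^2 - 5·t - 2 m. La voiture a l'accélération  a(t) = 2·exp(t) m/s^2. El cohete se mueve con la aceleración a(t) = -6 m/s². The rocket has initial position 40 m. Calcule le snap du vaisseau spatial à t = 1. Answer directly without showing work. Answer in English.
s(1) = 0.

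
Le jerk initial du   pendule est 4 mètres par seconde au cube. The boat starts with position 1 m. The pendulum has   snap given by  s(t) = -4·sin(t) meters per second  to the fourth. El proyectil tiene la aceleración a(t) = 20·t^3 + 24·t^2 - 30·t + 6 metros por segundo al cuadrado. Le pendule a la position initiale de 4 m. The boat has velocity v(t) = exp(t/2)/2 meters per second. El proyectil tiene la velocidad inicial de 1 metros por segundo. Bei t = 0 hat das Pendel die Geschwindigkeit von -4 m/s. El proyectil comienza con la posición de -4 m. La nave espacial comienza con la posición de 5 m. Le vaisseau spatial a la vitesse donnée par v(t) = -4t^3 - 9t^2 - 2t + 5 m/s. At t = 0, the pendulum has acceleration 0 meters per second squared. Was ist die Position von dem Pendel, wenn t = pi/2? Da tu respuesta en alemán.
Wir müssen unsere Gleichung für den Snap s(t) = -4·sin(t) 4-mal integrieren. Mit ∫s(t)dt und Anwendung von j(0) = 4, finden wir j(t) = 4·cos(t). Das Integral von dem Ruck ist die Beschleunigung. Mit a(0) = 0 erhalten wir a(t) = 4·sin(t). Durch Integration von der Beschleunigung und Verwendung der Anfangsbedingung v(0) = -4, erhalten wir v(t) = -4·cos(t). Mit ∫v(t)dt und Anwendung von x(0) = 4, finden wir x(t) = 4 - 4·sin(t). Mit x(t) = 4 - 4·sin(t) und Einsetzen von t = pi/2, finden wir x = 0.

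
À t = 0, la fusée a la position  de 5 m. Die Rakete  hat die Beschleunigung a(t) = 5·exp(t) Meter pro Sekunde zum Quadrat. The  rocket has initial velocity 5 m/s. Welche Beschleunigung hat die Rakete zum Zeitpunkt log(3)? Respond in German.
Wir haben die Beschleunigung a(t) = 5·exp(t). Durch Einsetzen von t = log(3): a(log(3)) = 15.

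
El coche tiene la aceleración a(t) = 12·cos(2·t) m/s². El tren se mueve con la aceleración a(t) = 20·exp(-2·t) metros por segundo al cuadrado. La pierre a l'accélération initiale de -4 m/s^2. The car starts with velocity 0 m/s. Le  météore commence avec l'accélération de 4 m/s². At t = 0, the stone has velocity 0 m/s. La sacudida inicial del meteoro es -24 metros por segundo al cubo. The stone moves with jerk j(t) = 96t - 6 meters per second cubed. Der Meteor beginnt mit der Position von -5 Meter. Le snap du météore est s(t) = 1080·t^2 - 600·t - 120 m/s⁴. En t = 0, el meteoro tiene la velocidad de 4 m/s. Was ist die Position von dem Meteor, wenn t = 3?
Wir müssen unsere Gleichung für den Snap s(t) = 1080·t^2 - 600·t - 120 4-mal integrieren. Mit ∫s(t)dt und Anwendung von j(0) = -24, finden wir j(t) = 360·t^3 - 300·t^2 - 120·t - 24. Durch Integration von dem Ruck und Verwendung der Anfangsbedingung a(0) = 4, erhalten wir a(t) = 90·t^4 - 100·t^3 - 60·t^2 - 24·t + 4. Durch Integration von der Beschleunigung und Verwendung der Anfangsbedingung v(0) = 4, erhalten wir v(t) = 18·t^5 - 25·t^4 - 20·t^3 - 12·t^2 + 4·t + 4. Die Stammfunktion von der Geschwindigkeit, mit x(0) = -5, ergibt die Position: x(t) = 3·t^6 - 5·t^5 - 5·t^4 - 4·t^3 + 2·t^2 + 4·t - 5. Wir haben die Position x(t) = 3·t^6 - 5·t^5 - 5·t^4 - 4·t^3 + 2·t^2 + 4·t - 5. Durch Einsetzen von t = 3: x(3) = 484.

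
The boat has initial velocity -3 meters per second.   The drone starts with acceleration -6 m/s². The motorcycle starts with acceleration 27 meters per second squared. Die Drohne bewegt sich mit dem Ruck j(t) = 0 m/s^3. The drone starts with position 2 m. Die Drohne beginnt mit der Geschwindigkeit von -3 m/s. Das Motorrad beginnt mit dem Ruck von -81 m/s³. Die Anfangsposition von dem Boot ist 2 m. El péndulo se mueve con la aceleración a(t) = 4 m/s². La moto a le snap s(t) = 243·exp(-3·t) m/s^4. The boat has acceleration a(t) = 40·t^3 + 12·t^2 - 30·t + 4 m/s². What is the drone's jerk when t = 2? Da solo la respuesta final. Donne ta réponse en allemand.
Bei t = 2, j = 0.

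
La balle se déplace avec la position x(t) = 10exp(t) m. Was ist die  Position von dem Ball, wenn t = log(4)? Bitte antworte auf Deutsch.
Mit x(t) = 10·exp(t) und Einsetzen von t = log(4), finden wir x = 40.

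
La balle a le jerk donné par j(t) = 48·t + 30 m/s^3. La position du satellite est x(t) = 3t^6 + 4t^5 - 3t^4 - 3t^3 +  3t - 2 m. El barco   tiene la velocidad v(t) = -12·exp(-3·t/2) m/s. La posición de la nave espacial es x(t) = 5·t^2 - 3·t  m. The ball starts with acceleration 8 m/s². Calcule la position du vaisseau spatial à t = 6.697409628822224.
Nous avons la position x(t) = 5·t^2 - 3·t. En substituant t = 6.697409628822224: x(6.697409628822224) = 204.184249794737.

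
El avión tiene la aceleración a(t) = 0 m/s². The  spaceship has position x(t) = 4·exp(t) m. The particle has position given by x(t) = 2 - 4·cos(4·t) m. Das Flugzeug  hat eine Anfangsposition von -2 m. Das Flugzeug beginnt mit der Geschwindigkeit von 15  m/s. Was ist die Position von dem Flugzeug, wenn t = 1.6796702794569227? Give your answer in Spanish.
Para resolver esto, necesitamos tomar 2 integrales de nuestra ecuación de la aceleración a(t) = 0. Tomando ∫a(t)dt y aplicando v(0) = 15, encontramos v(t) = 15. La antiderivada de la velocidad es la posición. Usando x(0) = -2, obtenemos x(t) = 15·t - 2. Tenemos la posición x(t) = 15·t - 2. Sustituyendo t = 1.6796702794569227: x(1.6796702794569227) = 23.1950541918538.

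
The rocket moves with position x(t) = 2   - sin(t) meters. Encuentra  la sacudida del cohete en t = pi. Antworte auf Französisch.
Pour résoudre ceci, nous devons prendre 3 dérivées de notre équation de la position x(t) = 2 - sin(t). En prenant d/dt de x(t), nous trouvons v(t) = -cos(t). En dérivant la vitesse, nous obtenons l'accélération: a(t) = sin(t). En prenant d/dt de a(t), nous trouvons j(t) = cos(t). Nous avons le jerk j(t) = cos(t). En substituant t = pi: j(pi) = -1.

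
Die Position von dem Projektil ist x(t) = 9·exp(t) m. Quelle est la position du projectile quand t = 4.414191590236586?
Nous avons la position x(t) = 9·exp(t). En substituant t = 4.414191590236586: x(4.414191590236586) = 743.535243978880.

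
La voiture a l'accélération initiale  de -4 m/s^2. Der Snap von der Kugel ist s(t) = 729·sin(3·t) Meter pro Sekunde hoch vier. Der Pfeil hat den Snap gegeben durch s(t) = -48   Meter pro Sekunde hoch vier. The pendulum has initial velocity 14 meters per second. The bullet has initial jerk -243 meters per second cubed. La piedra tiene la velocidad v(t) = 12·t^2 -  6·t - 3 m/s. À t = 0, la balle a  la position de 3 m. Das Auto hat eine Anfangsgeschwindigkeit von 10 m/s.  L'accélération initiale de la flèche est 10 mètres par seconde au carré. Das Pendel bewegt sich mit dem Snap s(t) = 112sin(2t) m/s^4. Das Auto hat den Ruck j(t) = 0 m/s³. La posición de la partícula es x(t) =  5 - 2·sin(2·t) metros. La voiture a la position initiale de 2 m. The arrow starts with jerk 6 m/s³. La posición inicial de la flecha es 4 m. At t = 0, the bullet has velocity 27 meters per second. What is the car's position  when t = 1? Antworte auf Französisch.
Nous devons intégrer notre équation du jerk j(t) = 0 3 fois. En intégrant le jerk et en utilisant la condition initiale a(0) = -4, nous obtenons a(t) = -4. En intégrant l'accélération et en utilisant la condition initiale v(0) = 10, nous obtenons v(t) = 10 - 4·t. En prenant ∫v(t)dt et en appliquant x(0) = 2, nous trouvons x(t) = -2·t^2 + 10·t + 2. Nous avons la position x(t) = -2·t^2 + 10·t + 2. En substituant t = 1: x(1) = 10.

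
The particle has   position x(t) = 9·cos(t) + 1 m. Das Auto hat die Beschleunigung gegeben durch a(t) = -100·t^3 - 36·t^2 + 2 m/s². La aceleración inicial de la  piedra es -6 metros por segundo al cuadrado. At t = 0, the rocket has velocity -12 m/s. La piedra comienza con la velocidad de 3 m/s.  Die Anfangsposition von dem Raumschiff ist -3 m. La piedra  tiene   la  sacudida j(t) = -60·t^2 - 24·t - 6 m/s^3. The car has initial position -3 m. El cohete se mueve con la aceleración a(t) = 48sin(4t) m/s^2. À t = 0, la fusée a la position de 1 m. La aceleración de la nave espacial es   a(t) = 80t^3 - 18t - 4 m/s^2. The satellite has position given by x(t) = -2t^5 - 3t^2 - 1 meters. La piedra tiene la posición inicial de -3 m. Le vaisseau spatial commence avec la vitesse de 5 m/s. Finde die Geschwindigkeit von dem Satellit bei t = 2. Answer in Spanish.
Partiendo de la posición x(t) = -2·t^5 - 3·t^2 - 1, tomamos 1 derivada. Derivando la posición, obtenemos la velocidad: v(t) = -10·t^4 - 6·t. De la ecuación de la velocidad v(t) = -10·t^4 - 6·t, sustituimos t = 2 para obtener v = -172.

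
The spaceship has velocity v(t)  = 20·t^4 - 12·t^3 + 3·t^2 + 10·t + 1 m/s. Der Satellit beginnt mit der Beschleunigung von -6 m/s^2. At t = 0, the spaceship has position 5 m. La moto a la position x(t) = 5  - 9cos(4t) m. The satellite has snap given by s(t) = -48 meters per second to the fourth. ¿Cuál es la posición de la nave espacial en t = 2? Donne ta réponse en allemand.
Wir müssen unsere Gleichung für die Geschwindigkeit v(t) = 20·t^4 - 12·t^3 + 3·t^2 + 10·t + 1 1-mal integrieren. Mit ∫v(t)dt und Anwendung von x(0) = 5, finden wir x(t) = 4·t^5 - 3·t^4 + t^3 + 5·t^2 + t + 5. Mit x(t) = 4·t^5 - 3·t^4 + t^3 + 5·t^2 + t + 5 und Einsetzen von t = 2, finden wir x = 115.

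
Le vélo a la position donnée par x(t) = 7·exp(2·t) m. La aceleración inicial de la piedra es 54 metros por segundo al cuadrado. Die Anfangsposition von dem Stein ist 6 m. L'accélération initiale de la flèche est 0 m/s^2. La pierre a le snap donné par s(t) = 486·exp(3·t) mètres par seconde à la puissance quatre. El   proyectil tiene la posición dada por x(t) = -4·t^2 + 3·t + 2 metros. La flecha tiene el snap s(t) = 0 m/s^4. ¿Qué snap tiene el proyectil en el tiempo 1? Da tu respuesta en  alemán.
Um dies zu lösen, müssen wir 4 Ableitungen unserer Gleichung für die Position x(t) = -4·t^2 + 3·t + 2 nehmen. Mit d/dt von x(t) finden wir v(t) = 3 - 8·t. Die Ableitung von der Geschwindigkeit ergibt die Beschleunigung: a(t) = -8. Die Ableitung von der Beschleunigung ergibt den Ruck: j(t) = 0. Mit d/dt von j(t) finden wir s(t) = 0. Wir haben den Snap s(t) = 0. Durch Einsetzen von t = 1: s(1) = 0.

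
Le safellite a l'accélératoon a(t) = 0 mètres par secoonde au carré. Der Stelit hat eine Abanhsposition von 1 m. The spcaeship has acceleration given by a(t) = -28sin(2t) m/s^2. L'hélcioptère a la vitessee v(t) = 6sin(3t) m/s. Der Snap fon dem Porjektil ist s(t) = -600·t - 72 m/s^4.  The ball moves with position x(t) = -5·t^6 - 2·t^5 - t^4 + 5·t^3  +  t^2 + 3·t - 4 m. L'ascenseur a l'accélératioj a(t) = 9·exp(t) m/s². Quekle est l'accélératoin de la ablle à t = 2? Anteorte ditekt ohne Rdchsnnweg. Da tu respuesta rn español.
La respuesta es -2706.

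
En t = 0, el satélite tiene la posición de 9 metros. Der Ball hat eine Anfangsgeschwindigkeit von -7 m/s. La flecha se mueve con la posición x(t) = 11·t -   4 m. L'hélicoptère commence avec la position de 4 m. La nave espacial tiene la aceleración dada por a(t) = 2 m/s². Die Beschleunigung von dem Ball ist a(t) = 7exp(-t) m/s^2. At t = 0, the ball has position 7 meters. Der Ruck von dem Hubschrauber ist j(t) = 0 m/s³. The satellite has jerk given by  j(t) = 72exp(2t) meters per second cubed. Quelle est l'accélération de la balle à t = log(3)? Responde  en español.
Tenemos la aceleración a(t) = 7·exp(-t). Sustituyendo t = log(3): a(log(3)) = 7/3.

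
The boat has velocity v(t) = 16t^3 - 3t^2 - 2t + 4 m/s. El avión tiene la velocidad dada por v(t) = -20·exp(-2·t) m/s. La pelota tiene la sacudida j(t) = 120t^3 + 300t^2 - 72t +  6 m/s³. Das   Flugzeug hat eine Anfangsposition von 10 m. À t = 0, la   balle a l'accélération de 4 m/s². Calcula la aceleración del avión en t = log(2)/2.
Partiendo de la velocidad v(t) = -20·exp(-2·t), tomamos 1 derivada. Tomando d/dt de v(t), encontramos a(t) = 40·exp(-2·t). Usando a(t) = 40·exp(-2·t) y sustituyendo t = log(2)/2, encontramos a = 20.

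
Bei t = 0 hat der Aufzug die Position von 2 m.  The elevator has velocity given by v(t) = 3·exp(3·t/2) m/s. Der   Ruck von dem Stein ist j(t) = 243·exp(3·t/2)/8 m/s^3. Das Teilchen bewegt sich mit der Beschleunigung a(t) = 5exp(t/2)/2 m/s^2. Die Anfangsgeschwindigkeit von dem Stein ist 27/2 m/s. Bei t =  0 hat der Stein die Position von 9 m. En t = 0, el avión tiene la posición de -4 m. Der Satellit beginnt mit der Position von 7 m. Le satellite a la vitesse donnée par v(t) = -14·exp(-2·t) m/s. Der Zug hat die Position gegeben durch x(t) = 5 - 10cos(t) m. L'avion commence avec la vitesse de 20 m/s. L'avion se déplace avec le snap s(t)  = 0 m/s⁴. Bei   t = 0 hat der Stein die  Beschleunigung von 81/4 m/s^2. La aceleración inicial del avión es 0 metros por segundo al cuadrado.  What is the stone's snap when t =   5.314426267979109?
Starting from jerk j(t) = 243·exp(3·t/2)/8, we take 1 derivative. Differentiating jerk, we get snap: s(t) = 729·exp(3·t/2)/16. We have snap s(t) = 729·exp(3·t/2)/16. Substituting t = 5.314426267979109: s(5.314426267979109) = 132022.073587725.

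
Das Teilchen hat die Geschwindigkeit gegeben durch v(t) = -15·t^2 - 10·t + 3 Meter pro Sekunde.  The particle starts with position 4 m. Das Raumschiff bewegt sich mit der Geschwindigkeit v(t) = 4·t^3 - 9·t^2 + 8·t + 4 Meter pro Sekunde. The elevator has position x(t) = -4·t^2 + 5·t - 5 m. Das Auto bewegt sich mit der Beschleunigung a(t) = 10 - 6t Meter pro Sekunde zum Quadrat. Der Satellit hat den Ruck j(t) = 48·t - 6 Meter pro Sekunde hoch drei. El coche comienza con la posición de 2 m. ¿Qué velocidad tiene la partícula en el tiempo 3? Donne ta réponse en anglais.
We have velocity v(t) = -15·t^2 - 10·t + 3. Substituting t = 3: v(3) = -162.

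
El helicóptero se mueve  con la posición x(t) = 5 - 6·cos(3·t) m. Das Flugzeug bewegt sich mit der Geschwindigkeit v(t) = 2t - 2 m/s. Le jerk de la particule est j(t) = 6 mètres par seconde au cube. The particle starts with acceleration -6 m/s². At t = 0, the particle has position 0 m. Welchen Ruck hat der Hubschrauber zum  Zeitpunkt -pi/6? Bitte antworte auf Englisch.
We must differentiate our position equation x(t) = 5 - 6·cos(3·t) 3 times. Differentiating position, we get velocity: v(t) = 18·sin(3·t). Differentiating velocity, we get acceleration: a(t) = 54·cos(3·t). The derivative of acceleration gives jerk: j(t) = -162·sin(3·t). Using j(t) = -162·sin(3·t) and substituting t = -pi/6, we find j = 162.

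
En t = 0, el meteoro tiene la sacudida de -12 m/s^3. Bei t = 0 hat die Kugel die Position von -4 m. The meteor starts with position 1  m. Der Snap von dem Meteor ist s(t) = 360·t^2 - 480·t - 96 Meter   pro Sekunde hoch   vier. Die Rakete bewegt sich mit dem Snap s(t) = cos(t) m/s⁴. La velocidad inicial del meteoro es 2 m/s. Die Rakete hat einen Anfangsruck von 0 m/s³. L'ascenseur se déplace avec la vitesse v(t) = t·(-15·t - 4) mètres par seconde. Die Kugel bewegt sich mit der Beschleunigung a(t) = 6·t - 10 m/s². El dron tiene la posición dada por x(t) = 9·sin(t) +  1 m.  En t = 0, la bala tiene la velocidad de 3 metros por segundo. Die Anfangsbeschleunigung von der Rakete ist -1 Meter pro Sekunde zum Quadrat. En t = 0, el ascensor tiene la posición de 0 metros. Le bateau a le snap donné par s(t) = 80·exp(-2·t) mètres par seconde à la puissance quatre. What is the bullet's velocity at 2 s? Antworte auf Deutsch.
Um dies zu lösen, müssen wir 1 Stammfunktion unserer Gleichung für die Beschleunigung a(t) = 6·t - 10 finden. Das Integral von der Beschleunigung, mit v(0) = 3, ergibt die Geschwindigkeit: v(t) = 3·t^2 - 10·t + 3. Mit v(t) = 3·t^2 - 10·t + 3 und Einsetzen von t = 2, finden wir v = -5.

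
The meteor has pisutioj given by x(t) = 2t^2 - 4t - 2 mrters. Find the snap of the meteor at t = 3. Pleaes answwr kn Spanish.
Partiendo de la posición x(t) = 2·t^2 - 4·t - 2, tomamos 4 derivadas. La derivada de la posición da la velocidad: v(t) = 4·t - 4. Tomando d/dt de v(t), encontramos a(t) = 4. La derivada de la aceleración da la sacudida: j(t) = 0. La derivada de la sacudida da el snap: s(t) = 0. Usando s(t) = 0 y sustituyendo t = 3, encontramos s = 0.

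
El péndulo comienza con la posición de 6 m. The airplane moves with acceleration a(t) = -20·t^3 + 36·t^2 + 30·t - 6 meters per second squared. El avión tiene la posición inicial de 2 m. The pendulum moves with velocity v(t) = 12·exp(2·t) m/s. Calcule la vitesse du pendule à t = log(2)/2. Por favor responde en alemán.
Aus der Gleichung für die Geschwindigkeit v(t) = 12·exp(2·t), setzen wir t = log(2)/2 ein und erhalten v = 24.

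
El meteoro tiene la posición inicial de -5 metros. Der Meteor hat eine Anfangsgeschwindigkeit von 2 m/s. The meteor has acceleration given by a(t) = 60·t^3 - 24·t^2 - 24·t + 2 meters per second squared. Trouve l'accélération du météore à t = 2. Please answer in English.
Using a(t) = 60·t^3 - 24·t^2 - 24·t + 2 and substituting t = 2, we find a = 338.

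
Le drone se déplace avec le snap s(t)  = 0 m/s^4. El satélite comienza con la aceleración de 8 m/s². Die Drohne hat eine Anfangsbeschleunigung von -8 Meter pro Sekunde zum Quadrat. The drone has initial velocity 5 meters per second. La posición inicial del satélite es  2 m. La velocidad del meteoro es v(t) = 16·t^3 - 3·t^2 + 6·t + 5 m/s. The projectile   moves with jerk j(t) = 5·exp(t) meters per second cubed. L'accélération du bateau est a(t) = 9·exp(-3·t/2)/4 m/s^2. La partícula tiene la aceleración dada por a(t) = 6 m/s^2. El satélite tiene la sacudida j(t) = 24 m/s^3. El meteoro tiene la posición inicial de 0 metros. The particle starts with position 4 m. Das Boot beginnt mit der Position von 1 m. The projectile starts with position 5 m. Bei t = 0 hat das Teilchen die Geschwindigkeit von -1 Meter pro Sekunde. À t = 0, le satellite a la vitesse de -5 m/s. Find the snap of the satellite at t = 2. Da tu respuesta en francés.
En partant du jerk j(t) = 24, nous prenons 1 dérivée. En dérivant le jerk, nous obtenons le snap: s(t) = 0. Nous avons le snap s(t) = 0. En substituant t = 2: s(2) = 0.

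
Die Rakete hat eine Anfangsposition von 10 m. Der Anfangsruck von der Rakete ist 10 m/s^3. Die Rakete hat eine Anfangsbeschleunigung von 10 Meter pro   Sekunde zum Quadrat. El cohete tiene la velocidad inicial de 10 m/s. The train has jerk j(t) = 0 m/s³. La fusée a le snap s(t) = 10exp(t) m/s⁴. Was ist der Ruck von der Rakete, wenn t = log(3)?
Wir müssen das Integral unserer Gleichung für den Snap s(t) = 10·exp(t) 1-mal finden. Die Stammfunktion von dem Snap, mit j(0) = 10, ergibt den Ruck: j(t) = 10·exp(t). Wir haben den Ruck j(t) = 10·exp(t). Durch Einsetzen von t = log(3): j(log(3)) = 30.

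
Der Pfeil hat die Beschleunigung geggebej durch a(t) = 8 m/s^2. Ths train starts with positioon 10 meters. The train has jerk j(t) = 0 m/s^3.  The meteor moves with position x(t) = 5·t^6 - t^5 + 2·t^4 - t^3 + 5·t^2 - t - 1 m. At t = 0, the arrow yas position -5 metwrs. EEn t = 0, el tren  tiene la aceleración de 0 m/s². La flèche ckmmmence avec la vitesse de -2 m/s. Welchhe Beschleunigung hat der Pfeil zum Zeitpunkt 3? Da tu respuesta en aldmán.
Mit a(t) = 8 und Einsetzen von t = 3, finden wir a = 8.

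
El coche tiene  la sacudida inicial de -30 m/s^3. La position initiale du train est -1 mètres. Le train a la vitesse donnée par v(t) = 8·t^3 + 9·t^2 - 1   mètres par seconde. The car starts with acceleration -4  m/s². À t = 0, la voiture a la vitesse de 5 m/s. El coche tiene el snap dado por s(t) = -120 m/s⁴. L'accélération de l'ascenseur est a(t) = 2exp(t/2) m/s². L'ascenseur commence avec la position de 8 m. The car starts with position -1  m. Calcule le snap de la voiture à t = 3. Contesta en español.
Tenemos el snap s(t) = -120. Sustituyendo t = 3: s(3) = -120.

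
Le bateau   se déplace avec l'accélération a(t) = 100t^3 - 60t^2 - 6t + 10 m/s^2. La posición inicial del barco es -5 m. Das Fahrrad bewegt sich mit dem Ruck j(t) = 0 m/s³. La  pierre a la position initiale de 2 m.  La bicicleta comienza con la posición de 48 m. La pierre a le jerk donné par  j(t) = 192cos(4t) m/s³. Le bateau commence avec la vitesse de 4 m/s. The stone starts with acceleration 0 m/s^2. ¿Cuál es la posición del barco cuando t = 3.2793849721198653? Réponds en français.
Pour résoudre ceci, nous devons prendre 2 primitives de notre équation de l'accélération a(t) = 100·t^3 - 60·t^2 - 6·t + 10. En intégrant l'accélération et en utilisant la condition initiale v(0) = 4, nous obtenons v(t) = 25·t^4 - 20·t^3 - 3·t^2 + 10·t + 4. En intégrant la vitesse et en utilisant la condition initiale x(0) = -5, nous obtenons x(t) = 5·t^5 - 5·t^4 - t^3 + 5·t^2 + 4·t - 5. De l'équation de la position x(t) = 5·t^5 - 5·t^4 - t^3 + 5·t^2 + 4·t - 5, nous substituons t = 3.2793849721198653 pour obtenir x = 1344.74877751901.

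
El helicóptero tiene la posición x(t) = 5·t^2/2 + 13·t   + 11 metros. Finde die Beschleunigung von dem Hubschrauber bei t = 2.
Ausgehend von der Position x(t) = 5·t^2/2 + 13·t + 11, nehmen wir 2 Ableitungen. Die Ableitung von der Position ergibt die Geschwindigkeit: v(t) = 5·t + 13. Die Ableitung von der Geschwindigkeit ergibt die Beschleunigung: a(t) = 5. Wir haben die Beschleunigung a(t) = 5. Durch Einsetzen von t = 2: a(2) = 5.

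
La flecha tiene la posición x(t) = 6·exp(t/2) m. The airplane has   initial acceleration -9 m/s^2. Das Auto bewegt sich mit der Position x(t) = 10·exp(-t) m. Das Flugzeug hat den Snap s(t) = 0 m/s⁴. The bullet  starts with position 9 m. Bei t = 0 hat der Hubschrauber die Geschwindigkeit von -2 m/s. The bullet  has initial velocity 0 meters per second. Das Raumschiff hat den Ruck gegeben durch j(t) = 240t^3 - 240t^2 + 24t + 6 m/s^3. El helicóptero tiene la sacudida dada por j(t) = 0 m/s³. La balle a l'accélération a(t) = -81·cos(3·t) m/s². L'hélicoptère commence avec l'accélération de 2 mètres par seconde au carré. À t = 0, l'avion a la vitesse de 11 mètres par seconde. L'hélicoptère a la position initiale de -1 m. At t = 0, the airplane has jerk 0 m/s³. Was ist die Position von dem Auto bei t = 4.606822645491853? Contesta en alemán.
Aus der Gleichung für die Position x(t) = 10·exp(-t), setzen wir t = 4.606822645491853 ein und erhalten x = 0.0998348905055714.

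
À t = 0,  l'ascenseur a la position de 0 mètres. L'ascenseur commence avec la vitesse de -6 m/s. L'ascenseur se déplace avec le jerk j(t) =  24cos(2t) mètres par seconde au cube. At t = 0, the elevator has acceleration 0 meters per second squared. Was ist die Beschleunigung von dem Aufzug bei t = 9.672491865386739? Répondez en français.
Nous devons intégrer notre équation du jerk j(t) = 24·cos(2·t) 1 fois. En intégrant le jerk et en utilisant la condition initiale a(0) = 0, nous obtenons a(t) = 12·sin(2·t). De l'équation de l'accélération a(t) = 12·sin(2·t), nous substituons t = 9.672491865386739 pour obtenir a = 5.70489679835373.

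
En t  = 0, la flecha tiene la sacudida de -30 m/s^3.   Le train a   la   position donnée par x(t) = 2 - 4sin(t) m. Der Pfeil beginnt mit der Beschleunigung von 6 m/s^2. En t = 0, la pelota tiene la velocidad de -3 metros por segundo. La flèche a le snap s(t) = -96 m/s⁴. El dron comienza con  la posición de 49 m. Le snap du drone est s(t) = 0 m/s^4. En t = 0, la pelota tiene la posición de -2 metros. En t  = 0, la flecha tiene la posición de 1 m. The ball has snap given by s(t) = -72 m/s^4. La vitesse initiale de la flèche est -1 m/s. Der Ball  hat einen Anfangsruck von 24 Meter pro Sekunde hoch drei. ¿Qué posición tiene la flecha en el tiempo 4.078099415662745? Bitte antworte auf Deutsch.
Ausgehend von dem Snap s(t) = -96, nehmen wir 4 Stammfunktionen. Das Integral von dem Snap ist der Ruck. Mit j(0) = -30 erhalten wir j(t) = -96·t - 30. Das Integral von dem Ruck, mit a(0) = 6, ergibt die Beschleunigung: a(t) = -48·t^2 - 30·t + 6. Mit ∫a(t)dt und Anwendung von v(0) = -1, finden wir v(t) = -16·t^3 - 15·t^2 + 6·t - 1. Durch Integration von der Geschwindigkeit und Verwendung der Anfangsbedingung x(0) = 1, erhalten wir x(t) = -4·t^4 - 5·t^3 + 3·t^2 - t + 1. Mit x(t) = -4·t^4 - 5·t^3 + 3·t^2 - t + 1 und Einsetzen von t = 4.078099415662745, finden wir x = -1398.64428086307.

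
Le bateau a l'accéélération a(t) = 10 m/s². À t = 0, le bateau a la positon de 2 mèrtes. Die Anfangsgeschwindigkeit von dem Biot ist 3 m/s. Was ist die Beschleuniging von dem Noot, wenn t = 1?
Aus der Gleichung für die Beschleunigung a(t) = 10, setzen wir t = 1 ein und erhalten a = 10.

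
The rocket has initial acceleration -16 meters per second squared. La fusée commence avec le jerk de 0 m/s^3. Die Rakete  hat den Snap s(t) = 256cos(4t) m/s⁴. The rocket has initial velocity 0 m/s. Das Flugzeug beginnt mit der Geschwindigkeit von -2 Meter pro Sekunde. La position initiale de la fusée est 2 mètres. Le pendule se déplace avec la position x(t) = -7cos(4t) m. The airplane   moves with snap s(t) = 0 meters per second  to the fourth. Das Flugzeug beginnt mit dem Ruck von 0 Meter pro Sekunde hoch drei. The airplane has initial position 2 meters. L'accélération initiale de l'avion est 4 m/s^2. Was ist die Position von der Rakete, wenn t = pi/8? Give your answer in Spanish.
Partiendo del snap s(t) = 256·cos(4·t), tomamos 4 antiderivadas. La antiderivada del snap es la sacudida. Usando j(0) = 0, obtenemos j(t) = 64·sin(4·t). Integrando la sacudida y usando la condición inicial a(0) = -16, obtenemos a(t) = -16·cos(4·t). Integrando la aceleración y usando la condición inicial v(0) = 0, obtenemos v(t) = -4·sin(4·t). La integral de la velocidad es la posición. Usando x(0) = 2, obtenemos x(t) = cos(4·t) + 1. De la ecuación de la posición x(t) = cos(4·t) + 1, sustituimos t = pi/8 para obtener x = 1.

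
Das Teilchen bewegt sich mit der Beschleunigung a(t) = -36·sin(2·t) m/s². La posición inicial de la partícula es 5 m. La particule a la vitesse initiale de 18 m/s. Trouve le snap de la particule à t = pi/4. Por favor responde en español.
Partiendo de la aceleración a(t) = -36·sin(2·t), tomamos 2 derivadas. Derivando la aceleración, obtenemos la sacudida: j(t) = -72·cos(2·t). Tomando d/dt de j(t), encontramos s(t) = 144·sin(2·t). Usando s(t) = 144·sin(2·t) y sustituyendo t = pi/4, encontramos s = 144.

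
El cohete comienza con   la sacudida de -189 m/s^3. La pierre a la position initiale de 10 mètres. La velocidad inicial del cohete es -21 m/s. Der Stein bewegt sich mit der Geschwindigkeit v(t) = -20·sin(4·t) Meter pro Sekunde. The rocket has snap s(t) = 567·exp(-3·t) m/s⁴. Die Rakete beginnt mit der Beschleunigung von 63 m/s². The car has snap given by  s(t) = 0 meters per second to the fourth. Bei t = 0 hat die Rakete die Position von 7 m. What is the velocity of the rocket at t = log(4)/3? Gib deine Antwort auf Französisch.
Nous devons intégrer notre équation du snap s(t) = 567·exp(-3·t) 3 fois. En prenant ∫s(t)dt et en appliquant j(0) = -189, nous trouvons j(t) = -189·exp(-3·t). L'intégrale du jerk est l'accélération. En utilisant a(0) = 63, nous obtenons a(t) = 63·exp(-3·t). L'intégrale de l'accélération, avec v(0) = -21, donne la vitesse: v(t) = -21·exp(-3·t). De l'équation de la vitesse v(t) = -21·exp(-3·t), nous substituons t = log(4)/3 pour obtenir v = -21/4.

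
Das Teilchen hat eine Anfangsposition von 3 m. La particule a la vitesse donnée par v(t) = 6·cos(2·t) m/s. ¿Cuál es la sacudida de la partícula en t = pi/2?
Debemos derivar nuestra ecuación de la velocidad v(t) = 6·cos(2·t) 2 veces. La derivada de la velocidad da la aceleración: a(t) = -12·sin(2·t). La derivada de la aceleración da la sacudida: j(t) = -24·cos(2·t). Usando j(t) = -24·cos(2·t) y sustituyendo t = pi/2, encontramos j = 24.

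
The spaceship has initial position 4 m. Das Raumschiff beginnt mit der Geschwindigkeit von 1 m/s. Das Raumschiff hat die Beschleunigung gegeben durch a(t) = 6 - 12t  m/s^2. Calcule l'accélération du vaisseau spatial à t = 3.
En utilisant a(t) = 6 - 12·t et en substituant t = 3, nous trouvons a = -30.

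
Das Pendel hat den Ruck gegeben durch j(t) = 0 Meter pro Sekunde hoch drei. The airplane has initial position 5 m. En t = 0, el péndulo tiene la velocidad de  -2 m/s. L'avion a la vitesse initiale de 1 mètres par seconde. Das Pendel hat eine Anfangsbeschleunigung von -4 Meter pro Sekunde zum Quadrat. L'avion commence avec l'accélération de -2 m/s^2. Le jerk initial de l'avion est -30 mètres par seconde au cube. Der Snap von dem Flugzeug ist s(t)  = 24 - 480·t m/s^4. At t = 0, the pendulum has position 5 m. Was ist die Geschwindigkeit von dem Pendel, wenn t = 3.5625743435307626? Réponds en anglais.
Starting from jerk j(t) = 0, we take 2 integrals. The antiderivative of jerk, with a(0) = -4, gives acceleration: a(t) = -4. Finding the antiderivative of a(t) and using v(0) = -2: v(t) = -4·t - 2. Using v(t) = -4·t - 2 and substituting t = 3.5625743435307626, we find v = -16.2502973741231.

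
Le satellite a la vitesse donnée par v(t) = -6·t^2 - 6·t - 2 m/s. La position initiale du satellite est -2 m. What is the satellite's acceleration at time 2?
We must differentiate our velocity equation v(t) = -6·t^2 - 6·t - 2 1 time. Differentiating velocity, we get acceleration: a(t) = -12·t - 6. We have acceleration a(t) = -12·t - 6. Substituting t = 2: a(2) = -30.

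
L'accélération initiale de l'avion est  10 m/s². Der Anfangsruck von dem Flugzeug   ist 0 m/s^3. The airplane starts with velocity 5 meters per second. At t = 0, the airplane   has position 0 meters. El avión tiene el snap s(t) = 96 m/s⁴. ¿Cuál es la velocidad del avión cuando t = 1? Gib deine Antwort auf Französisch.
En partant du snap s(t) = 96, nous prenons 3 intégrales. En intégrant le snap et en utilisant la condition initiale j(0) = 0, nous obtenons j(t) = 96·t. En intégrant le jerk et en utilisant la condition initiale a(0) = 10, nous obtenons a(t) = 48·t^2 + 10. La primitive de l'accélération est la vitesse. En utilisant v(0) = 5, nous obtenons v(t) = 16·t^3 + 10·t + 5. Nous avons la vitesse v(t) = 16·t^3 + 10·t + 5. En substituant t = 1: v(1) = 31.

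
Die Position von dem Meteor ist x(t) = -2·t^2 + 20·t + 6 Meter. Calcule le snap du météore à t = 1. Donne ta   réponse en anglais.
We must differentiate our position equation x(t) = -2·t^2 + 20·t + 6 4 times. Differentiating position, we get velocity: v(t) = 20 - 4·t. Differentiating velocity, we get acceleration: a(t) = -4. Taking d/dt of a(t), we find j(t) = 0. The derivative of jerk gives snap: s(t) = 0. From the given snap equation s(t) = 0, we substitute t = 1 to get s = 0.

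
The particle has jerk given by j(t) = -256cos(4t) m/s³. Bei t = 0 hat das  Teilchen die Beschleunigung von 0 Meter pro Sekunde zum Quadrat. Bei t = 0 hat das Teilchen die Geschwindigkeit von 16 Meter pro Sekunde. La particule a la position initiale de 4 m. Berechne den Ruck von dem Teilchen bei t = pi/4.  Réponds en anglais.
From the given jerk equation j(t) = -256·cos(4·t), we substitute t = pi/4 to get j = 256.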